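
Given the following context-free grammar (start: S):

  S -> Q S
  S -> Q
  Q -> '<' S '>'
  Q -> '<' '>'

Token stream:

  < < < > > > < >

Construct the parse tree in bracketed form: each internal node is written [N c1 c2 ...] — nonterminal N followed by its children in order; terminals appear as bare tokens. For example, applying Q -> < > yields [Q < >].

S
Q S
< S > S
< Q > S
< < S > > S
< < Q > > S
< < < > > > S
< < < > > > Q
< < < > > > < >

[S [Q < [S [Q < [S [Q < >]] >]] >] [S [Q < >]]]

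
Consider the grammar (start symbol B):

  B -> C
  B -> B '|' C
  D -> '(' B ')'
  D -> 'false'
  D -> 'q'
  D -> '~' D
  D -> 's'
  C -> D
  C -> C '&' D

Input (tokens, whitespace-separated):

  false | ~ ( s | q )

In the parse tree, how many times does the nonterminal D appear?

5

[B [B [C [D false]]] | [C [D ~ [D ( [B [B [C [D s]]] | [C [D q]]] )]]]]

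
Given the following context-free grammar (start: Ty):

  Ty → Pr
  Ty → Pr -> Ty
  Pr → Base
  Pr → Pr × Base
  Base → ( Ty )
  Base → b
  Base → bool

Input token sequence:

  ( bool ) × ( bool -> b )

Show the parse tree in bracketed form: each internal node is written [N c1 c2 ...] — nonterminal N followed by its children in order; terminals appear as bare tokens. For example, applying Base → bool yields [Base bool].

Ty
Pr
Pr × Base
Base × Base
( Ty ) × Base
( Pr ) × Base
( Base ) × Base
( bool ) × Base
( bool ) × ( Ty )
( bool ) × ( Pr -> Ty )
( bool ) × ( Base -> Ty )
( bool ) × ( bool -> Ty )
( bool ) × ( bool -> Pr )
( bool ) × ( bool -> Base )
( bool ) × ( bool -> b )

[Ty [Pr [Pr [Base ( [Ty [Pr [Base bool]]] )]] × [Base ( [Ty [Pr [Base bool]] -> [Ty [Pr [Base b]]]] )]]]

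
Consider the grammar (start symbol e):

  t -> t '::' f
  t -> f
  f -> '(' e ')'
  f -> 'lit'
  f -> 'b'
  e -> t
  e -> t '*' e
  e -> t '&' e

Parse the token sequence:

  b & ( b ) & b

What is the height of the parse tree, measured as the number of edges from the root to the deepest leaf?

[e [t [f b]] & [e [t [f ( [e [t [f b]]] )]] & [e [t [f b]]]]]

7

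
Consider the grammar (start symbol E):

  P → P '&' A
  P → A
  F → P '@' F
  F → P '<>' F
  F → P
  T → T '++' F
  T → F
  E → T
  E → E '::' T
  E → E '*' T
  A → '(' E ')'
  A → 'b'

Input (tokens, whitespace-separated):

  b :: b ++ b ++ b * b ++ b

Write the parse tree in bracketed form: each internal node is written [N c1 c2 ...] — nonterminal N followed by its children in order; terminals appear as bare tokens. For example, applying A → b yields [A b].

[E [E [E [T [F [P [A b]]]]] :: [T [T [T [F [P [A b]]]] ++ [F [P [A b]]]] ++ [F [P [A b]]]]] * [T [T [F [P [A b]]]] ++ [F [P [A b]]]]]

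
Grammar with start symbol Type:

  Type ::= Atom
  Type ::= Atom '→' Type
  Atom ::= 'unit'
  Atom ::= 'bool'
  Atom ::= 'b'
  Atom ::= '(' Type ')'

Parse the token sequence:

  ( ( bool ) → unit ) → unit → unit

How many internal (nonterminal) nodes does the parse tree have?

12

[Type [Atom ( [Type [Atom ( [Type [Atom bool]] )] → [Type [Atom unit]]] )] → [Type [Atom unit] → [Type [Atom unit]]]]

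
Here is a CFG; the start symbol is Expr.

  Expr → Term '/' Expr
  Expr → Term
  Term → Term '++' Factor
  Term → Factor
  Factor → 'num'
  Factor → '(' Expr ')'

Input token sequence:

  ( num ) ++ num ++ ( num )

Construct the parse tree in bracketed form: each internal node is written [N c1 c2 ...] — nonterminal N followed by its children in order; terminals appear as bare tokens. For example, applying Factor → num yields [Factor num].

[Expr [Term [Term [Term [Factor ( [Expr [Term [Factor num]]] )]] ++ [Factor num]] ++ [Factor ( [Expr [Term [Factor num]]] )]]]

Expr
Term
Term ++ Factor
Term ++ Factor ++ Factor
Factor ++ Factor ++ Factor
( Expr ) ++ Factor ++ Factor
( Term ) ++ Factor ++ Factor
( Factor ) ++ Factor ++ Factor
( num ) ++ Factor ++ Factor
( num ) ++ num ++ Factor
( num ) ++ num ++ ( Expr )
( num ) ++ num ++ ( Term )
( num ) ++ num ++ ( Factor )
( num ) ++ num ++ ( num )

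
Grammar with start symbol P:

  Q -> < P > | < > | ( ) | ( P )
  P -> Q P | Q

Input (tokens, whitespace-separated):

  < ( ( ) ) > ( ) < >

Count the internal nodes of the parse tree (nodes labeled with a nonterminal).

[P [Q < [P [Q ( [P [Q ( )]] )]] >] [P [Q ( )] [P [Q < >]]]]

10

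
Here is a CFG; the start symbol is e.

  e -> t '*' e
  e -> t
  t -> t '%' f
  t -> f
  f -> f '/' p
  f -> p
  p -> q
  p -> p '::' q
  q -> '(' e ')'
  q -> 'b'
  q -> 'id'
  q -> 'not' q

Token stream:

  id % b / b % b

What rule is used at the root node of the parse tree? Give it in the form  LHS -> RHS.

[e [t [t [t [f [p [q id]]]] % [f [f [p [q b]]] / [p [q b]]]] % [f [p [q b]]]]]

e -> t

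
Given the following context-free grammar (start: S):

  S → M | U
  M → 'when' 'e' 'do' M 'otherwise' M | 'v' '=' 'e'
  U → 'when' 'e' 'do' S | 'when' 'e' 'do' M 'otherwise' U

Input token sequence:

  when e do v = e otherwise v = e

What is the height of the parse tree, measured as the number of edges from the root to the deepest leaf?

[S [M when e do [M v = e] otherwise [M v = e]]]

3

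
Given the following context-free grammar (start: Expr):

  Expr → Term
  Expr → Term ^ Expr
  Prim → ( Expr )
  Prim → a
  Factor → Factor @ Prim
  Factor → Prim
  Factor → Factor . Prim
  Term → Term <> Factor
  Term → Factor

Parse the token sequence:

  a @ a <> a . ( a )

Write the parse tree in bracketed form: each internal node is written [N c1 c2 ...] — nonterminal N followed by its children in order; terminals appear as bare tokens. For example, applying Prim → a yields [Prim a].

Expr
Term
Term <> Factor
Factor <> Factor
Factor @ Prim <> Factor
Prim @ Prim <> Factor
a @ Prim <> Factor
a @ a <> Factor
a @ a <> Factor . Prim
a @ a <> Prim . Prim
a @ a <> a . Prim
a @ a <> a . ( Expr )
a @ a <> a . ( Term )
a @ a <> a . ( Factor )
a @ a <> a . ( Prim )
a @ a <> a . ( a )

[Expr [Term [Term [Factor [Factor [Prim a]] @ [Prim a]]] <> [Factor [Factor [Prim a]] . [Prim ( [Expr [Term [Factor [Prim a]]]] )]]]]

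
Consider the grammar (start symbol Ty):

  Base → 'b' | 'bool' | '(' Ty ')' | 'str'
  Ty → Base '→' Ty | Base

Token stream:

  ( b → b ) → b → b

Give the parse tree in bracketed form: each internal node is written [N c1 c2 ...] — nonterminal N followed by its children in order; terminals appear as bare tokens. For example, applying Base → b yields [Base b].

Ty
Base → Ty
( Ty ) → Ty
( Base → Ty ) → Ty
( b → Ty ) → Ty
( b → Base ) → Ty
( b → b ) → Ty
( b → b ) → Base → Ty
( b → b ) → b → Ty
( b → b ) → b → Base
( b → b ) → b → b

[Ty [Base ( [Ty [Base b] → [Ty [Base b]]] )] → [Ty [Base b] → [Ty [Base b]]]]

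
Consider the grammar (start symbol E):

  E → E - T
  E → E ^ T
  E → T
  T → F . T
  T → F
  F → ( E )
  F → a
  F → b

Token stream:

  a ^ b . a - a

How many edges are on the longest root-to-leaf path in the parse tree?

5

[E [E [E [T [F a]]] ^ [T [F b] . [T [F a]]]] - [T [F a]]]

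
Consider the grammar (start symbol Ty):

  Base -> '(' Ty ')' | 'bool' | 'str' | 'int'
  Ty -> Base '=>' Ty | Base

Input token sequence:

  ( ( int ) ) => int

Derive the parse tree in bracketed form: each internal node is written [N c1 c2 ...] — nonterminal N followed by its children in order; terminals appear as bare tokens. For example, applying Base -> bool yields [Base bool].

Ty
Base => Ty
( Ty ) => Ty
( Base ) => Ty
( ( Ty ) ) => Ty
( ( Base ) ) => Ty
( ( int ) ) => Ty
( ( int ) ) => Base
( ( int ) ) => int

[Ty [Base ( [Ty [Base ( [Ty [Base int]] )]] )] => [Ty [Base int]]]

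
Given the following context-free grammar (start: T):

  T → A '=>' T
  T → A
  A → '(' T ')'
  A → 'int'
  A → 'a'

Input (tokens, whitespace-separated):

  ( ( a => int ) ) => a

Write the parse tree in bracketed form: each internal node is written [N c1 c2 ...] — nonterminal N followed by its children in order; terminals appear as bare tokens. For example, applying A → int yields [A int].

T
A => T
( T ) => T
( A ) => T
( ( T ) ) => T
( ( A => T ) ) => T
( ( a => T ) ) => T
( ( a => A ) ) => T
( ( a => int ) ) => T
( ( a => int ) ) => A
( ( a => int ) ) => a

[T [A ( [T [A ( [T [A a] => [T [A int]]] )]] )] => [T [A a]]]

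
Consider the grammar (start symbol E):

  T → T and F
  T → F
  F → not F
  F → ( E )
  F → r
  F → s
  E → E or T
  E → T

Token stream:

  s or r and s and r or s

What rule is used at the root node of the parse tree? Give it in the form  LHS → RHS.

E → E or T

[E [E [E [T [F s]]] or [T [T [T [F r]] and [F s]] and [F r]]] or [T [F s]]]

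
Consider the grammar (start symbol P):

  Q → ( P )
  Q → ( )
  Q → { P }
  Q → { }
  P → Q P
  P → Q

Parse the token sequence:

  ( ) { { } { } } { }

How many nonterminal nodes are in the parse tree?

[P [Q ( )] [P [Q { [P [Q { }] [P [Q { }]]] }] [P [Q { }]]]]

10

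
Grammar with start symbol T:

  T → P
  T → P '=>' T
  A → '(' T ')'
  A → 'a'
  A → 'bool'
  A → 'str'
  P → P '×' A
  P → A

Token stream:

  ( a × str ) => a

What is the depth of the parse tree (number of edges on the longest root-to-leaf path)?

[T [P [A ( [T [P [P [A a]] × [A str]]] )]] => [T [P [A a]]]]

7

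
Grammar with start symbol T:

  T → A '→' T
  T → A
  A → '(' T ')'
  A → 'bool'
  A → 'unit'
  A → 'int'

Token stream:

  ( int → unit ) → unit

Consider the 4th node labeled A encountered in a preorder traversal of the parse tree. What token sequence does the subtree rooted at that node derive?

unit

[T [A ( [T [A int] → [T [A unit]]] )] → [T [A unit]]]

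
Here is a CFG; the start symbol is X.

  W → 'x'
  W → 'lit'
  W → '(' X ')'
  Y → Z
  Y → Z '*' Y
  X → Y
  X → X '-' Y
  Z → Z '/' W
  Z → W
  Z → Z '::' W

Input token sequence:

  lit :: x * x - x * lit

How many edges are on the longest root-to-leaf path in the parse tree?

6

[X [X [Y [Z [Z [W lit]] :: [W x]] * [Y [Z [W x]]]]] - [Y [Z [W x]] * [Y [Z [W lit]]]]]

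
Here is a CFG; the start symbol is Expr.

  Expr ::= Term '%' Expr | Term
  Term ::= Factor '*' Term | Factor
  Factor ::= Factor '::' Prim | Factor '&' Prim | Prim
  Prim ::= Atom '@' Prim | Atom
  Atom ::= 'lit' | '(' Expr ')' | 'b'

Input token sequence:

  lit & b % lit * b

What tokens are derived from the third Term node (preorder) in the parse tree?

b

[Expr [Term [Factor [Factor [Prim [Atom lit]]] & [Prim [Atom b]]]] % [Expr [Term [Factor [Prim [Atom lit]]] * [Term [Factor [Prim [Atom b]]]]]]]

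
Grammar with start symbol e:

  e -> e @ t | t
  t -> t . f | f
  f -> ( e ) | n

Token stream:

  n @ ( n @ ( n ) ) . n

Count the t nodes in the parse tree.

[e [e [t [f n]]] @ [t [t [f ( [e [e [t [f n]]] @ [t [f ( [e [t [f n]]] )]]] )]] . [f n]]]

6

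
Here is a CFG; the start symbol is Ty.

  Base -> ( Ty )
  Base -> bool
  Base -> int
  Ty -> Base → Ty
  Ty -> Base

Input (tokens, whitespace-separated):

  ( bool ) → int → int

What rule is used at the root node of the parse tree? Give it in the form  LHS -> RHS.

[Ty [Base ( [Ty [Base bool]] )] → [Ty [Base int] → [Ty [Base int]]]]

Ty -> Base → Ty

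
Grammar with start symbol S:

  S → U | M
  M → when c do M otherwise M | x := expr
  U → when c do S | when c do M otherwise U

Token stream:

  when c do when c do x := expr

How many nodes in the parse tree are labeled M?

[S [U when c do [S [U when c do [S [M x := expr]]]]]]

1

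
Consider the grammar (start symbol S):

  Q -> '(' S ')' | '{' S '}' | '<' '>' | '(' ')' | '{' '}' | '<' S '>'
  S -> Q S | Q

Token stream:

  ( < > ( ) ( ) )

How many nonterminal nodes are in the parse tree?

8

[S [Q ( [S [Q < >] [S [Q ( )] [S [Q ( )]]]] )]]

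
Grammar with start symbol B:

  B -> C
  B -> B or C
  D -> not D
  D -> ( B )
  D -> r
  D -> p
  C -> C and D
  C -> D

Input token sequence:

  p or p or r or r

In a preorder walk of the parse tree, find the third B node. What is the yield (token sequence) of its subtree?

[B [B [B [B [C [D p]]] or [C [D p]]] or [C [D r]]] or [C [D r]]]

p or p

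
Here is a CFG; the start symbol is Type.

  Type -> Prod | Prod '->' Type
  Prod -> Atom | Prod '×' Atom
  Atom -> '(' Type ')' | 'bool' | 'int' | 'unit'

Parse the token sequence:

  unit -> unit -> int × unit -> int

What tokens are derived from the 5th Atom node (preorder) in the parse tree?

[Type [Prod [Atom unit]] -> [Type [Prod [Atom unit]] -> [Type [Prod [Prod [Atom int]] × [Atom unit]] -> [Type [Prod [Atom int]]]]]]

int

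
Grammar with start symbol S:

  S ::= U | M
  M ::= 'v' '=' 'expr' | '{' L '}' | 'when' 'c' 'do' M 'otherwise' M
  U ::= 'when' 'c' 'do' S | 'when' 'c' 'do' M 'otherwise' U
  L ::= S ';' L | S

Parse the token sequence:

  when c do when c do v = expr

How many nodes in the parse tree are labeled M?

1

[S [U when c do [S [U when c do [S [M v = expr]]]]]]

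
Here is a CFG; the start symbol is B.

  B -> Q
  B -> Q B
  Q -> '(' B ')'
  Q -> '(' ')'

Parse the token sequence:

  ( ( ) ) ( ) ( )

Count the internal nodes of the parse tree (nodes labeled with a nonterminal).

[B [Q ( [B [Q ( )]] )] [B [Q ( )] [B [Q ( )]]]]

8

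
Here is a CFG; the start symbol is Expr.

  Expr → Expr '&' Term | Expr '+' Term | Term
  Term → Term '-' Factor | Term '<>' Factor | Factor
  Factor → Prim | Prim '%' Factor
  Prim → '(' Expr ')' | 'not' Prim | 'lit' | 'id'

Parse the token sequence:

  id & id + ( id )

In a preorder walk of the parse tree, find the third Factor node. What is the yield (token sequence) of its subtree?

( id )

[Expr [Expr [Expr [Term [Factor [Prim id]]]] & [Term [Factor [Prim id]]]] + [Term [Factor [Prim ( [Expr [Term [Factor [Prim id]]]] )]]]]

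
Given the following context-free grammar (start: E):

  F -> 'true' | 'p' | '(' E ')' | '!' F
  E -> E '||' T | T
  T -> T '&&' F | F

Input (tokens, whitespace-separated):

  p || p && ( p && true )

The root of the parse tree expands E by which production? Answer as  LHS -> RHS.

[E [E [T [F p]]] || [T [T [F p]] && [F ( [E [T [T [F p]] && [F true]]] )]]]

E -> E '||' T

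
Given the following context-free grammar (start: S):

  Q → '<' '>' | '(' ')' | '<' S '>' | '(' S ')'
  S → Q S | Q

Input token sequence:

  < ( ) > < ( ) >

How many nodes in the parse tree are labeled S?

[S [Q < [S [Q ( )]] >] [S [Q < [S [Q ( )]] >]]]

4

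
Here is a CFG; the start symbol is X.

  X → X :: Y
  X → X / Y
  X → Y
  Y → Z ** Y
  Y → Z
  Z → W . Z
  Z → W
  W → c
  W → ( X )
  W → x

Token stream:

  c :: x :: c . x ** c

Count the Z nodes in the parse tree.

5

[X [X [X [Y [Z [W c]]]] :: [Y [Z [W x]]]] :: [Y [Z [W c] . [Z [W x]]] ** [Y [Z [W c]]]]]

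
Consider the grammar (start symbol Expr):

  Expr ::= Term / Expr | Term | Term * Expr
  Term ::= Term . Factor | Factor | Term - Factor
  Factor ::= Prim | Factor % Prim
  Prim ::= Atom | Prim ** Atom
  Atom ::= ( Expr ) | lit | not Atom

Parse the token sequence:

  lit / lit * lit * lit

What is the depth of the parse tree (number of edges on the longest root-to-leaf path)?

8

[Expr [Term [Factor [Prim [Atom lit]]]] / [Expr [Term [Factor [Prim [Atom lit]]]] * [Expr [Term [Factor [Prim [Atom lit]]]] * [Expr [Term [Factor [Prim [Atom lit]]]]]]]]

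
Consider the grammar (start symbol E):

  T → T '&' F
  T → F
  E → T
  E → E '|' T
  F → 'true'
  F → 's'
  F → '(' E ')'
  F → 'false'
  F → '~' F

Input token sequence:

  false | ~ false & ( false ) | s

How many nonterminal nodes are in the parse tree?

[E [E [E [T [F false]]] | [T [T [F ~ [F false]]] & [F ( [E [T [F false]]] )]]] | [T [F s]]]

15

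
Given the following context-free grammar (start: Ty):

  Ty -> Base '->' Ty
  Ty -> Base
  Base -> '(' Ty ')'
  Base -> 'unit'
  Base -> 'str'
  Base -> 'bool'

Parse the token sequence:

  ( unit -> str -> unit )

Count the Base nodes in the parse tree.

4

[Ty [Base ( [Ty [Base unit] -> [Ty [Base str] -> [Ty [Base unit]]]] )]]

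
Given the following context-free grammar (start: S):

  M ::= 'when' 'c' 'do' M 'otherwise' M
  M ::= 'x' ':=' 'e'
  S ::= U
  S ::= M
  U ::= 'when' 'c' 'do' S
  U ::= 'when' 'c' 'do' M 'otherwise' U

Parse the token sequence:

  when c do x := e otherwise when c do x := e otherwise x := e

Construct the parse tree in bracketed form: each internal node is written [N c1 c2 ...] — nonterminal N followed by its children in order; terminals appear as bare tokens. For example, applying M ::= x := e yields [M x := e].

S
M
when c do M otherwise M
when c do x := e otherwise M
when c do x := e otherwise when c do M otherwise M
when c do x := e otherwise when c do x := e otherwise M
when c do x := e otherwise when c do x := e otherwise x := e

[S [M when c do [M x := e] otherwise [M when c do [M x := e] otherwise [M x := e]]]]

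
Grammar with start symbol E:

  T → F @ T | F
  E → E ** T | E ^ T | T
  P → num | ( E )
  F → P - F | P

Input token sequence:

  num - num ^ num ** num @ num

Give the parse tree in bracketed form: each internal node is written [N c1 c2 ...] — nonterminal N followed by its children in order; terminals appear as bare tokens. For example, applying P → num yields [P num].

E
E ** T
E ^ T ** T
T ^ T ** T
F ^ T ** T
P - F ^ T ** T
num - F ^ T ** T
num - P ^ T ** T
num - num ^ T ** T
num - num ^ F ** T
num - num ^ P ** T
num - num ^ num ** T
num - num ^ num ** F @ T
num - num ^ num ** P @ T
num - num ^ num ** num @ T
num - num ^ num ** num @ F
num - num ^ num ** num @ P
num - num ^ num ** num @ num

[E [E [E [T [F [P num] - [F [P num]]]]] ^ [T [F [P num]]]] ** [T [F [P num]] @ [T [F [P num]]]]]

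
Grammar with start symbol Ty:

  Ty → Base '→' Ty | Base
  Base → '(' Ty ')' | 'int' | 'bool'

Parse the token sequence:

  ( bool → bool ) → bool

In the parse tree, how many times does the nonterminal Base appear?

[Ty [Base ( [Ty [Base bool] → [Ty [Base bool]]] )] → [Ty [Base bool]]]

4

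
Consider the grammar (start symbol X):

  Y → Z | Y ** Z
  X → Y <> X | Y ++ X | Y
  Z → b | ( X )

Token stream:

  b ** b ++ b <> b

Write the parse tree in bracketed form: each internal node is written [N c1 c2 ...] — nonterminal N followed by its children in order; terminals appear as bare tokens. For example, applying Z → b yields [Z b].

[X [Y [Y [Z b]] ** [Z b]] ++ [X [Y [Z b]] <> [X [Y [Z b]]]]]

X
Y ++ X
Y ** Z ++ X
Z ** Z ++ X
b ** Z ++ X
b ** b ++ X
b ** b ++ Y <> X
b ** b ++ Z <> X
b ** b ++ b <> X
b ** b ++ b <> Y
b ** b ++ b <> Z
b ** b ++ b <> b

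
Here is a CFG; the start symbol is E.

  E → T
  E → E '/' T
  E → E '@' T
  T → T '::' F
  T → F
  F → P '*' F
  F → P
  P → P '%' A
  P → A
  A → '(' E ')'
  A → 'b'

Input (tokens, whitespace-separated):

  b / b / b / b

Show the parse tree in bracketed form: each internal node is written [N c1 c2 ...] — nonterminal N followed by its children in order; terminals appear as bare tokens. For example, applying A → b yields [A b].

E
E / T
E / T / T
E / T / T / T
T / T / T / T
F / T / T / T
P / T / T / T
A / T / T / T
b / T / T / T
b / F / T / T
b / P / T / T
b / A / T / T
b / b / T / T
b / b / F / T
b / b / P / T
b / b / A / T
b / b / b / T
b / b / b / F
b / b / b / P
b / b / b / A
b / b / b / b

[E [E [E [E [T [F [P [A b]]]]] / [T [F [P [A b]]]]] / [T [F [P [A b]]]]] / [T [F [P [A b]]]]]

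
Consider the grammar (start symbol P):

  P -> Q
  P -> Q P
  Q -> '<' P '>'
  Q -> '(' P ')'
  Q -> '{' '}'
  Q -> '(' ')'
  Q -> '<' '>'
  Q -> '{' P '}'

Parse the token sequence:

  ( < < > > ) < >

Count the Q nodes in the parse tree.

4

[P [Q ( [P [Q < [P [Q < >]] >]] )] [P [Q < >]]]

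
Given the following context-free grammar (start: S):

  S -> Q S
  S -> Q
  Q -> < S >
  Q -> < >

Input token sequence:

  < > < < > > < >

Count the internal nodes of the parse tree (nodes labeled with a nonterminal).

8

[S [Q < >] [S [Q < [S [Q < >]] >] [S [Q < >]]]]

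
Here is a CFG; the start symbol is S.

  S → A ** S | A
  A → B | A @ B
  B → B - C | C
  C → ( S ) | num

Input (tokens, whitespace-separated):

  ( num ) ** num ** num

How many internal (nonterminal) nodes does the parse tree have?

[S [A [B [C ( [S [A [B [C num]]]] )]]] ** [S [A [B [C num]]] ** [S [A [B [C num]]]]]]

16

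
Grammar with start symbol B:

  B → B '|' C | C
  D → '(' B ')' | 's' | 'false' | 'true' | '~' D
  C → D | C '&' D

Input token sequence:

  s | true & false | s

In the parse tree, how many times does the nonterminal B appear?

3

[B [B [B [C [D s]]] | [C [C [D true]] & [D false]]] | [C [D s]]]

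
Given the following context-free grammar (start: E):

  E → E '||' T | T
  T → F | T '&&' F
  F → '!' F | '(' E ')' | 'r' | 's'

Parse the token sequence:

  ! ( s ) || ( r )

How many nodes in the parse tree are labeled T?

[E [E [T [F ! [F ( [E [T [F s]]] )]]]] || [T [F ( [E [T [F r]]] )]]]

4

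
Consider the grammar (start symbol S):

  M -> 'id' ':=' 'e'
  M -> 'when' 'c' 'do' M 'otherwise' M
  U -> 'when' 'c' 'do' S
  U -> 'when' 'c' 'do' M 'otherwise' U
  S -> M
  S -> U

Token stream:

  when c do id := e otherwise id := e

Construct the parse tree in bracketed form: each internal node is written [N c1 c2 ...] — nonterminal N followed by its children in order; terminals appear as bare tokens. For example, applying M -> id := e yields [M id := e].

S
M
when c do M otherwise M
when c do id := e otherwise M
when c do id := e otherwise id := e

[S [M when c do [M id := e] otherwise [M id := e]]]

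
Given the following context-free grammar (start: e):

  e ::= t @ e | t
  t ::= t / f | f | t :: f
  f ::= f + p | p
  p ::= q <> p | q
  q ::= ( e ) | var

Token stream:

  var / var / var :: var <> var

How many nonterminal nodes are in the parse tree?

[e [t [t [t [t [f [p [q var]]]] / [f [p [q var]]]] / [f [p [q var]]]] :: [f [p [q var] <> [p [q var]]]]]]

19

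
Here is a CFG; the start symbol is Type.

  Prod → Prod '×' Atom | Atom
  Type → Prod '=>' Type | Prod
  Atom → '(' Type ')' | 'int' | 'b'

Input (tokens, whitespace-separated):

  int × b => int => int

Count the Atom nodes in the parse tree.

[Type [Prod [Prod [Atom int]] × [Atom b]] => [Type [Prod [Atom int]] => [Type [Prod [Atom int]]]]]

4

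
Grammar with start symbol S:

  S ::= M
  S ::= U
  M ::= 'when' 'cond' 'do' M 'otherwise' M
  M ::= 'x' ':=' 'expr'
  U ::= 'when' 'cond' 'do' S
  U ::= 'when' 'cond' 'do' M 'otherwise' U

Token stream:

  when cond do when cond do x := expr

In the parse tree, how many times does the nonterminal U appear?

2

[S [U when cond do [S [U when cond do [S [M x := expr]]]]]]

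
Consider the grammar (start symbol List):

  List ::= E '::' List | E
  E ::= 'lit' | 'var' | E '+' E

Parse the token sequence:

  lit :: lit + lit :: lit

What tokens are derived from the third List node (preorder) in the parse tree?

[List [E lit] :: [List [E [E lit] + [E lit]] :: [List [E lit]]]]

lit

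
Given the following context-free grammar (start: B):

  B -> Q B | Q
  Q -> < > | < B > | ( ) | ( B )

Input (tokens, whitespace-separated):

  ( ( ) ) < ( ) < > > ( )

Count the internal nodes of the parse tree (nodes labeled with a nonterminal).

12

[B [Q ( [B [Q ( )]] )] [B [Q < [B [Q ( )] [B [Q < >]]] >] [B [Q ( )]]]]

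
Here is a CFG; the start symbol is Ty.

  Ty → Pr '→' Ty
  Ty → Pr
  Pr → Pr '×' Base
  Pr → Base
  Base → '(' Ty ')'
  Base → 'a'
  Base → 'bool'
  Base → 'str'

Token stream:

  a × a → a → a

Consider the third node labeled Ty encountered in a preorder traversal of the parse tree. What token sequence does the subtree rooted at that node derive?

a

[Ty [Pr [Pr [Base a]] × [Base a]] → [Ty [Pr [Base a]] → [Ty [Pr [Base a]]]]]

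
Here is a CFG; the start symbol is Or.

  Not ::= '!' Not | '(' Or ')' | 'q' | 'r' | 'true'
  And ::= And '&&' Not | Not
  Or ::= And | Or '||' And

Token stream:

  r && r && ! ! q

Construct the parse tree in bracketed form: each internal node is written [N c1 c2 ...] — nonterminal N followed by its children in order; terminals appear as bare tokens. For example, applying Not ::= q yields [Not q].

Or
And
And && Not
And && Not && Not
Not && Not && Not
r && Not && Not
r && r && Not
r && r && ! Not
r && r && ! ! Not
r && r && ! ! q

[Or [And [And [And [Not r]] && [Not r]] && [Not ! [Not ! [Not q]]]]]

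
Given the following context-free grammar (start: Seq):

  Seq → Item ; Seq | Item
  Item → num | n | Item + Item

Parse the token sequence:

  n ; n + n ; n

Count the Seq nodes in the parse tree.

3

[Seq [Item n] ; [Seq [Item [Item n] + [Item n]] ; [Seq [Item n]]]]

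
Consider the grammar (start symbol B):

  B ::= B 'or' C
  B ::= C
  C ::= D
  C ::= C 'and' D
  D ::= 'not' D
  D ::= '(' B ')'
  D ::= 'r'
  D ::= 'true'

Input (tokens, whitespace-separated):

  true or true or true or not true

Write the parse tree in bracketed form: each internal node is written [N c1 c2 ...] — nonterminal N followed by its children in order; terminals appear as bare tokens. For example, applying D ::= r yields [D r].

B
B or C
B or C or C
B or C or C or C
C or C or C or C
D or C or C or C
true or C or C or C
true or D or C or C
true or true or C or C
true or true or D or C
true or true or true or C
true or true or true or D
true or true or true or not D
true or true or true or not true

[B [B [B [B [C [D true]]] or [C [D true]]] or [C [D true]]] or [C [D not [D true]]]]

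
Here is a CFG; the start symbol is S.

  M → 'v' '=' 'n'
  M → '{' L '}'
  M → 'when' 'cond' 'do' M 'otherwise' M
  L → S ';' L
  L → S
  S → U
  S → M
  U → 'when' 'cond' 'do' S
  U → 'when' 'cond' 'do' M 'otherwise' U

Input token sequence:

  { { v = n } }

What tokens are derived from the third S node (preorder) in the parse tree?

v = n

[S [M { [L [S [M { [L [S [M v = n]]] }]]] }]]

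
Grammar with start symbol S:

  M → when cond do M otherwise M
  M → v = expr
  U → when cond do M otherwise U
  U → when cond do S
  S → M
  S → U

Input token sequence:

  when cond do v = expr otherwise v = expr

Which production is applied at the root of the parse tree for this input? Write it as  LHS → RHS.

S → M

[S [M when cond do [M v = expr] otherwise [M v = expr]]]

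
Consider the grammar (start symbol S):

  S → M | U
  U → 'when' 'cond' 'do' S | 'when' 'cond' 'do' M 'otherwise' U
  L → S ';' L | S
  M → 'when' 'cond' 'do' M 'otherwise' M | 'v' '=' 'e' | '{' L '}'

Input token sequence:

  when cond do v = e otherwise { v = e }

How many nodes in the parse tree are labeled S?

2

[S [M when cond do [M v = e] otherwise [M { [L [S [M v = e]]] }]]]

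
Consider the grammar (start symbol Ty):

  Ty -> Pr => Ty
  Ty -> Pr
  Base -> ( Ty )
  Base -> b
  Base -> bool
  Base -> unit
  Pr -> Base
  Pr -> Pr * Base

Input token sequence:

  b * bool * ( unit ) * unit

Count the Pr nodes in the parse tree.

[Ty [Pr [Pr [Pr [Pr [Base b]] * [Base bool]] * [Base ( [Ty [Pr [Base unit]]] )]] * [Base unit]]]

5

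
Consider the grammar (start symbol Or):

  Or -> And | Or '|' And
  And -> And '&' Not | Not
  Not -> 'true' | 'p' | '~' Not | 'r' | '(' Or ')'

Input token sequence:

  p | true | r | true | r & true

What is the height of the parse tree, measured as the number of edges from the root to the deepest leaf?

7

[Or [Or [Or [Or [Or [And [Not p]]] | [And [Not true]]] | [And [Not r]]] | [And [Not true]]] | [And [And [Not r]] & [Not true]]]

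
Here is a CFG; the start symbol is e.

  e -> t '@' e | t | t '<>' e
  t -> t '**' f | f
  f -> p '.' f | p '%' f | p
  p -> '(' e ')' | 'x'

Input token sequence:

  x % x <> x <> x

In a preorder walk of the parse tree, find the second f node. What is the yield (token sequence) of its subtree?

x

[e [t [f [p x] % [f [p x]]]] <> [e [t [f [p x]]] <> [e [t [f [p x]]]]]]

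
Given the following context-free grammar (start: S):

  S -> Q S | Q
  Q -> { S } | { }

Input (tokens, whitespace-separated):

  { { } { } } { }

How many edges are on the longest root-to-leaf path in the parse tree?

5

[S [Q { [S [Q { }] [S [Q { }]]] }] [S [Q { }]]]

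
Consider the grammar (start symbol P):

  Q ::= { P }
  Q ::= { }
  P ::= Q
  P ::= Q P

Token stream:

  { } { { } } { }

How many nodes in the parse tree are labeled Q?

4

[P [Q { }] [P [Q { [P [Q { }]] }] [P [Q { }]]]]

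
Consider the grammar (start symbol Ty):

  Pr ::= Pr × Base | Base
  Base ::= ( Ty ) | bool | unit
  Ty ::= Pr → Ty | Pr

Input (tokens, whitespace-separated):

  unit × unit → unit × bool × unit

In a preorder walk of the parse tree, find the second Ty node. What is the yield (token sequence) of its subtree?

[Ty [Pr [Pr [Base unit]] × [Base unit]] → [Ty [Pr [Pr [Pr [Base unit]] × [Base bool]] × [Base unit]]]]

unit × bool × unit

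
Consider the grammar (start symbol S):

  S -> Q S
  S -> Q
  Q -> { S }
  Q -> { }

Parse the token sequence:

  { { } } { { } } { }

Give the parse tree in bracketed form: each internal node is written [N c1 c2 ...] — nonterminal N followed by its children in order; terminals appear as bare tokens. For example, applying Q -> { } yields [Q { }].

[S [Q { [S [Q { }]] }] [S [Q { [S [Q { }]] }] [S [Q { }]]]]

S
Q S
{ S } S
{ Q } S
{ { } } S
{ { } } Q S
{ { } } { S } S
{ { } } { Q } S
{ { } } { { } } S
{ { } } { { } } Q
{ { } } { { } } { }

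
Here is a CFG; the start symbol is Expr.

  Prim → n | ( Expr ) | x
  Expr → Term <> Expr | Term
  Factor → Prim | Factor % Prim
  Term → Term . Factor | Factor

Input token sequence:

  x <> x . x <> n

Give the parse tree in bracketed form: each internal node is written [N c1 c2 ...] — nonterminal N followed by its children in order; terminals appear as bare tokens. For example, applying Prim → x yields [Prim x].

Expr
Term <> Expr
Factor <> Expr
Prim <> Expr
x <> Expr
x <> Term <> Expr
x <> Term . Factor <> Expr
x <> Factor . Factor <> Expr
x <> Prim . Factor <> Expr
x <> x . Factor <> Expr
x <> x . Prim <> Expr
x <> x . x <> Expr
x <> x . x <> Term
x <> x . x <> Factor
x <> x . x <> Prim
x <> x . x <> n

[Expr [Term [Factor [Prim x]]] <> [Expr [Term [Term [Factor [Prim x]]] . [Factor [Prim x]]] <> [Expr [Term [Factor [Prim n]]]]]]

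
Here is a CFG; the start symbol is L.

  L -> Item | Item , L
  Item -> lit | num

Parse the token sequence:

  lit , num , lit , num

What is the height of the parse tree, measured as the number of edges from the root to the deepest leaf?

5

[L [Item lit] , [L [Item num] , [L [Item lit] , [L [Item num]]]]]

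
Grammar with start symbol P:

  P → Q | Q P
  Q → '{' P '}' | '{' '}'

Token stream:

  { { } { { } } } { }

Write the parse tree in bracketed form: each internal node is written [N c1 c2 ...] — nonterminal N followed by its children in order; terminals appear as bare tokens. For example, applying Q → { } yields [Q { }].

[P [Q { [P [Q { }] [P [Q { [P [Q { }]] }]]] }] [P [Q { }]]]

P
Q P
{ P } P
{ Q P } P
{ { } P } P
{ { } Q } P
{ { } { P } } P
{ { } { Q } } P
{ { } { { } } } P
{ { } { { } } } Q
{ { } { { } } } { }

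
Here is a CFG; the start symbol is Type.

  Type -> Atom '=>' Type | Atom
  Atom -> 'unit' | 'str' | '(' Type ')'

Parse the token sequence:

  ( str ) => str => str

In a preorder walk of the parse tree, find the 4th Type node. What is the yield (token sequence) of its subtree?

[Type [Atom ( [Type [Atom str]] )] => [Type [Atom str] => [Type [Atom str]]]]

str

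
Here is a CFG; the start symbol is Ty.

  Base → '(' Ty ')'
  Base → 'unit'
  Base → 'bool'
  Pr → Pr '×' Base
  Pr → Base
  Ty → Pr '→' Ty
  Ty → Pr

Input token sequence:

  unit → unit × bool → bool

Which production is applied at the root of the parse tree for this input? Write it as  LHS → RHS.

Ty → Pr '→' Ty

[Ty [Pr [Base unit]] → [Ty [Pr [Pr [Base unit]] × [Base bool]] → [Ty [Pr [Base bool]]]]]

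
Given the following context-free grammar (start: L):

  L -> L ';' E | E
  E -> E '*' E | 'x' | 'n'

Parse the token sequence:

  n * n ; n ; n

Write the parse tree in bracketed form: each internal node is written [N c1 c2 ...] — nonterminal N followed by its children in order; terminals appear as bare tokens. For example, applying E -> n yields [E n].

L
L ; E
L ; E ; E
E ; E ; E
E * E ; E ; E
n * E ; E ; E
n * n ; E ; E
n * n ; n ; E
n * n ; n ; n

[L [L [L [E [E n] * [E n]]] ; [E n]] ; [E n]]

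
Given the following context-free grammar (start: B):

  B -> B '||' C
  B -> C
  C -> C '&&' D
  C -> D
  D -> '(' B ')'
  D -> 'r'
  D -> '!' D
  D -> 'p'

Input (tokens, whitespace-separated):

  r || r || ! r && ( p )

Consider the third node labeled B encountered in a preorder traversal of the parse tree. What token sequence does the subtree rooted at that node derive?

r

[B [B [B [C [D r]]] || [C [D r]]] || [C [C [D ! [D r]]] && [D ( [B [C [D p]]] )]]]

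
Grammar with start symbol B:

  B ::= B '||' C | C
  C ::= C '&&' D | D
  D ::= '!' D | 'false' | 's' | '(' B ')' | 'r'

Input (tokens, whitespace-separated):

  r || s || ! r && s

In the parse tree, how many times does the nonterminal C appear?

4

[B [B [B [C [D r]]] || [C [D s]]] || [C [C [D ! [D r]]] && [D s]]]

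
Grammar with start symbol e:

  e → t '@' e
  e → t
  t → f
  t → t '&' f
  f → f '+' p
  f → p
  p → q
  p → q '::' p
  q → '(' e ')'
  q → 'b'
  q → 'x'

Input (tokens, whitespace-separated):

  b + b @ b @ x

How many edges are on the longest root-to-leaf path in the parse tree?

7

[e [t [f [f [p [q b]]] + [p [q b]]]] @ [e [t [f [p [q b]]]] @ [e [t [f [p [q x]]]]]]]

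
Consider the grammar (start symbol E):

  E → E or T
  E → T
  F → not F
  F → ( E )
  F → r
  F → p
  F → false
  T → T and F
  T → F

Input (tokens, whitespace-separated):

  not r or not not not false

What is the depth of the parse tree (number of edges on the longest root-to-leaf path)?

[E [E [T [F not [F r]]]] or [T [F not [F not [F not [F false]]]]]]

6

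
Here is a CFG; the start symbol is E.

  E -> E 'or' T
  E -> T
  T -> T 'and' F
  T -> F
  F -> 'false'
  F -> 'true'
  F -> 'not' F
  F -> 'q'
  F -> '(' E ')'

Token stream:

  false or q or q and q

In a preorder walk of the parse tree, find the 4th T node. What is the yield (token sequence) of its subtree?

q

[E [E [E [T [F false]]] or [T [F q]]] or [T [T [F q]] and [F q]]]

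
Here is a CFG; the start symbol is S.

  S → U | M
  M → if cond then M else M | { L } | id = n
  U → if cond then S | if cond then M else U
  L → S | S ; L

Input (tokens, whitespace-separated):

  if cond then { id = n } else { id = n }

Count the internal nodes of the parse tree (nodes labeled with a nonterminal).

[S [M if cond then [M { [L [S [M id = n]]] }] else [M { [L [S [M id = n]]] }]]]

10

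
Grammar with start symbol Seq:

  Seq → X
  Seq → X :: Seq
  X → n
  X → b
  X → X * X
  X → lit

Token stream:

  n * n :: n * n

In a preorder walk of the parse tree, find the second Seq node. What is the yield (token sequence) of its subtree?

n * n

[Seq [X [X n] * [X n]] :: [Seq [X [X n] * [X n]]]]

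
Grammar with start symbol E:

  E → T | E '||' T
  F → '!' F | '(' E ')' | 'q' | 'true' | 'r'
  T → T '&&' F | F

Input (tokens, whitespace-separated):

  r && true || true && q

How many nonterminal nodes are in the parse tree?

[E [E [T [T [F r]] && [F true]]] || [T [T [F true]] && [F q]]]

10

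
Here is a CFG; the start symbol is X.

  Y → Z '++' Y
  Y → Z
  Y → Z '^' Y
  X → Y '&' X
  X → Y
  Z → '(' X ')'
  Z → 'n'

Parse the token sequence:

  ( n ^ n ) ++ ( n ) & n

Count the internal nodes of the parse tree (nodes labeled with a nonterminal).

[X [Y [Z ( [X [Y [Z n] ^ [Y [Z n]]]] )] ++ [Y [Z ( [X [Y [Z n]]] )]]] & [X [Y [Z n]]]]

16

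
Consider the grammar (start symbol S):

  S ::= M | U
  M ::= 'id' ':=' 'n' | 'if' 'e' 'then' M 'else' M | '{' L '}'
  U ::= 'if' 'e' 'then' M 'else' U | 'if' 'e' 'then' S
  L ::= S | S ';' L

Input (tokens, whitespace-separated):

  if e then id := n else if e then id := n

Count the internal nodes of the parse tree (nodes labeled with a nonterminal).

6

[S [U if e then [M id := n] else [U if e then [S [M id := n]]]]]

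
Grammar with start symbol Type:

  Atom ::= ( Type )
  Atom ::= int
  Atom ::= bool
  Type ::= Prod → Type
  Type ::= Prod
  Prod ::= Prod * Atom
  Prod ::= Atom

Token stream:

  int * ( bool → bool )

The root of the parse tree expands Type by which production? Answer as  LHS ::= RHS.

[Type [Prod [Prod [Atom int]] * [Atom ( [Type [Prod [Atom bool]] → [Type [Prod [Atom bool]]]] )]]]

Type ::= Prod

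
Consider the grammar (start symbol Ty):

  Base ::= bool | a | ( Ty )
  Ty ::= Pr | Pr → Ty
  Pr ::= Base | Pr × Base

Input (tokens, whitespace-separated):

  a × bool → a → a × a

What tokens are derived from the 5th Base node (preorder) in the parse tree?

[Ty [Pr [Pr [Base a]] × [Base bool]] → [Ty [Pr [Base a]] → [Ty [Pr [Pr [Base a]] × [Base a]]]]]

a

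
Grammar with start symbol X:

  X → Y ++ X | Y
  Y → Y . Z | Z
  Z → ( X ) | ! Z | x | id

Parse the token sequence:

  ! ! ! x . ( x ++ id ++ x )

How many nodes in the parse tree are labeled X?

4

[X [Y [Y [Z ! [Z ! [Z ! [Z x]]]]] . [Z ( [X [Y [Z x]] ++ [X [Y [Z id]] ++ [X [Y [Z x]]]]] )]]]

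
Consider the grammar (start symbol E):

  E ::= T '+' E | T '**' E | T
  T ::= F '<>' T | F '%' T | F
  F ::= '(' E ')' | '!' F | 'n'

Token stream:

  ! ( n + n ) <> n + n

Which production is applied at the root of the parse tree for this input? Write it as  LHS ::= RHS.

E ::= T '+' E

[E [T [F ! [F ( [E [T [F n]] + [E [T [F n]]]] )]] <> [T [F n]]] + [E [T [F n]]]]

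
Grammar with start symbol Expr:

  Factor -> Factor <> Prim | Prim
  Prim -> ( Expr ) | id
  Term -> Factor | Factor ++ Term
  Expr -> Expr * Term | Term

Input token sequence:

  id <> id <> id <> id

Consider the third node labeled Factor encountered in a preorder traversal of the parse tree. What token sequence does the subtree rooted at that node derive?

[Expr [Term [Factor [Factor [Factor [Factor [Prim id]] <> [Prim id]] <> [Prim id]] <> [Prim id]]]]

id <> id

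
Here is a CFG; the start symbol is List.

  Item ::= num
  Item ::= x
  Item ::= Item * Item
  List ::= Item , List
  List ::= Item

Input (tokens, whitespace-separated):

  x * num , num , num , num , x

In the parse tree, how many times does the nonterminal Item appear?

7

[List [Item [Item x] * [Item num]] , [List [Item num] , [List [Item num] , [List [Item num] , [List [Item x]]]]]]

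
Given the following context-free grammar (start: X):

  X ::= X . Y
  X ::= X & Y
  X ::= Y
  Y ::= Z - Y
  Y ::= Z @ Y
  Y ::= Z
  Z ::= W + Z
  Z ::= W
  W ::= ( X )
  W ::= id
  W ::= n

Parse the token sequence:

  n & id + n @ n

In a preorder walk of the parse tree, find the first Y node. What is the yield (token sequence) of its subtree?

[X [X [Y [Z [W n]]]] & [Y [Z [W id] + [Z [W n]]] @ [Y [Z [W n]]]]]

n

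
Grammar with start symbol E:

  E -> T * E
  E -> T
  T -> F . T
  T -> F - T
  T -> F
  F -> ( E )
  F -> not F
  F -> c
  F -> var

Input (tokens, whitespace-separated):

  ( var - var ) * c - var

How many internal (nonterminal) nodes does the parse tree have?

13

[E [T [F ( [E [T [F var] - [T [F var]]]] )]] * [E [T [F c] - [T [F var]]]]]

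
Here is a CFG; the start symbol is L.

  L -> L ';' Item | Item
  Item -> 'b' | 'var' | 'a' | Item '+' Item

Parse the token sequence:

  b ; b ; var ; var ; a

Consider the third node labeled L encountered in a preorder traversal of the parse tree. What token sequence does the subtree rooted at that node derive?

b ; b ; var

[L [L [L [L [L [Item b]] ; [Item b]] ; [Item var]] ; [Item var]] ; [Item a]]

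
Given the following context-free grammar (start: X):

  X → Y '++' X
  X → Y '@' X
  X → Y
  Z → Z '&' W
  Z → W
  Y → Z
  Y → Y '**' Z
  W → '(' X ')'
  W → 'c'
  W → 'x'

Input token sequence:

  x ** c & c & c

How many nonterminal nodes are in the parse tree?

11

[X [Y [Y [Z [W x]]] ** [Z [Z [Z [W c]] & [W c]] & [W c]]]]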